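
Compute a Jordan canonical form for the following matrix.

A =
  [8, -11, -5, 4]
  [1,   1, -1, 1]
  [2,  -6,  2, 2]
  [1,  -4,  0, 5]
J_3(4) ⊕ J_1(4)

The characteristic polynomial is
  det(x·I − A) = x^4 - 16*x^3 + 96*x^2 - 256*x + 256 = (x - 4)^4

Eigenvalues and multiplicities (the geometric multiplicity of λ is n − rank(A − λI), which equals the number of Jordan blocks for λ):
  λ = 4: algebraic multiplicity = 4, geometric multiplicity = 2

Determining the block sizes for each eigenvalue:
  λ = 4: with am = 4 and gm = 2, the partition is not yet determined (e.g. several partitions of 4 into 2 parts exist). Let N = A − (4)·I. Computing rank(N^1) = 2, rank(N^2) = 1, rank(N^3) = 0; the number of blocks of size ≥ j is rank(N^{j−1}) − rank(N^j), giving [2, 1, 1]. So we have 1 block(s) of size 3, 1 block(s) of size 1 → block sizes [3, 1]

Assembling the blocks gives a Jordan form
J =
  [4, 1, 0, 0]
  [0, 4, 1, 0]
  [0, 0, 4, 0]
  [0, 0, 0, 4]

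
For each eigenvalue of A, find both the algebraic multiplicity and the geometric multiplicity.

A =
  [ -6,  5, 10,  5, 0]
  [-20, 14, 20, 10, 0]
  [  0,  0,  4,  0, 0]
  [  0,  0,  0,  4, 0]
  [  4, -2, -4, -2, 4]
λ = 4: alg = 5, geom = 4

Step 1 — factor the characteristic polynomial to read off the algebraic multiplicities:
  χ_A(x) = (x - 4)^5

Step 2 — compute geometric multiplicities via the rank-nullity identity g(λ) = n − rank(A − λI):
  rank(A − (4)·I) = 1, so dim ker(A − (4)·I) = n − 1 = 4

Summary:
  λ = 4: algebraic multiplicity = 5, geometric multiplicity = 4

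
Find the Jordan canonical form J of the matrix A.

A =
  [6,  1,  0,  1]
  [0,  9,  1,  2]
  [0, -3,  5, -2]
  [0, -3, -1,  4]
J_2(6) ⊕ J_2(6)

The characteristic polynomial is
  det(x·I − A) = x^4 - 24*x^3 + 216*x^2 - 864*x + 1296 = (x - 6)^4

Eigenvalues and multiplicities (the geometric multiplicity of λ is n − rank(A − λI), which equals the number of Jordan blocks for λ):
  λ = 6: algebraic multiplicity = 4, geometric multiplicity = 2

Determining the block sizes for each eigenvalue:
  λ = 6: with am = 4 and gm = 2, the partition is not yet determined (e.g. several partitions of 4 into 2 parts exist). Let N = A − (6)·I. Computing rank(N^1) = 2, rank(N^2) = 0; the number of blocks of size ≥ j is rank(N^{j−1}) − rank(N^j), giving [2, 2]. So we have 2 block(s) of size 2 → block sizes [2, 2]

Assembling the blocks gives a Jordan form
J =
  [6, 1, 0, 0]
  [0, 6, 0, 0]
  [0, 0, 6, 1]
  [0, 0, 0, 6]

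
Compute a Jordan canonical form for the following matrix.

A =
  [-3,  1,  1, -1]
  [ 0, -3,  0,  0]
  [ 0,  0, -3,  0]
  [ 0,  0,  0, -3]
J_2(-3) ⊕ J_1(-3) ⊕ J_1(-3)

The characteristic polynomial is
  det(x·I − A) = x^4 + 12*x^3 + 54*x^2 + 108*x + 81 = (x + 3)^4

Eigenvalues and multiplicities (the geometric multiplicity of λ is n − rank(A − λI), which equals the number of Jordan blocks for λ):
  λ = -3: algebraic multiplicity = 4, geometric multiplicity = 3

Determining the block sizes for each eigenvalue:
  λ = -3: 3 blocks summing to 4 forces exactly one block of size 2 and the rest size 1 → block sizes [2, 1, 1]

Assembling the blocks gives a Jordan form
J =
  [-3,  1,  0,  0]
  [ 0, -3,  0,  0]
  [ 0,  0, -3,  0]
  [ 0,  0,  0, -3]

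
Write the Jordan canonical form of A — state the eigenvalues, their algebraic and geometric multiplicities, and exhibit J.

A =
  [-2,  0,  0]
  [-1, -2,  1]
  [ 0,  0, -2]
J_2(-2) ⊕ J_1(-2)

The characteristic polynomial is
  det(x·I − A) = x^3 + 6*x^2 + 12*x + 8 = (x + 2)^3

Eigenvalues and multiplicities (the geometric multiplicity of λ is n − rank(A − λI), which equals the number of Jordan blocks for λ):
  λ = -2: algebraic multiplicity = 3, geometric multiplicity = 2

Determining the block sizes for each eigenvalue:
  λ = -2: 2 blocks summing to 3 forces exactly one block of size 2 and the rest size 1 → block sizes [2, 1]

Assembling the blocks gives a Jordan form
J =
  [-2,  1,  0]
  [ 0, -2,  0]
  [ 0,  0, -2]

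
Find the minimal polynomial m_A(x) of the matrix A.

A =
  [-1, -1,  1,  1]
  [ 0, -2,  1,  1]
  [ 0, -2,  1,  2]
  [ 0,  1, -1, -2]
x^2 + 2*x + 1

The characteristic polynomial is χ_A(x) = (x + 1)^4, so the eigenvalues are known. The minimal polynomial is
  m_A(x) = Π_λ (x − λ)^{k_λ}
where k_λ is the size of the *largest* Jordan block for λ (equivalently, the smallest k with (A − λI)^k v = 0 for every generalised eigenvector v of λ).

  λ = -1: largest Jordan block has size 2, contributing (x + 1)^2

So m_A(x) = (x + 1)^2 = x^2 + 2*x + 1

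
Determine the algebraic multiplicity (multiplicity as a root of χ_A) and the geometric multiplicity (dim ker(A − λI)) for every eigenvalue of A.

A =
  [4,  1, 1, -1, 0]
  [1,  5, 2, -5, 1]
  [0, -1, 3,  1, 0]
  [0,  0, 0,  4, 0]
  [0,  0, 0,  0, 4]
λ = 4: alg = 5, geom = 3

Step 1 — factor the characteristic polynomial to read off the algebraic multiplicities:
  χ_A(x) = (x - 4)^5

Step 2 — compute geometric multiplicities via the rank-nullity identity g(λ) = n − rank(A − λI):
  rank(A − (4)·I) = 2, so dim ker(A − (4)·I) = n − 2 = 3

Summary:
  λ = 4: algebraic multiplicity = 5, geometric multiplicity = 3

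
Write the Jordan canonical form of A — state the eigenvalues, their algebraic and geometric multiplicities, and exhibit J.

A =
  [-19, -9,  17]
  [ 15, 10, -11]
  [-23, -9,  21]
J_3(4)

The characteristic polynomial is
  det(x·I − A) = x^3 - 12*x^2 + 48*x - 64 = (x - 4)^3

Eigenvalues and multiplicities (the geometric multiplicity of λ is n − rank(A − λI), which equals the number of Jordan blocks for λ):
  λ = 4: algebraic multiplicity = 3, geometric multiplicity = 1

Determining the block sizes for each eigenvalue:
  λ = 4: one block (gm = 1), so the single block has size am = 3 → block sizes [3]

Assembling the blocks gives a Jordan form
J =
  [4, 1, 0]
  [0, 4, 1]
  [0, 0, 4]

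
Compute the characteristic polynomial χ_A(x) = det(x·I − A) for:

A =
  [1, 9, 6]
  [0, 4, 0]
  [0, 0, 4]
x^3 - 9*x^2 + 24*x - 16

Expanding det(x·I − A) (e.g. by cofactor expansion or by noting that A is similar to its Jordan form J, which has the same characteristic polynomial as A) gives
  χ_A(x) = x^3 - 9*x^2 + 24*x - 16
which factors as (x - 4)^2*(x - 1). The eigenvalues (with algebraic multiplicities) are λ = 1 with multiplicity 1, λ = 4 with multiplicity 2.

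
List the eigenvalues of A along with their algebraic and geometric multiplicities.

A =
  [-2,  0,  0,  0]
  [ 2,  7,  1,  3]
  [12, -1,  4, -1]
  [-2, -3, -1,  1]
λ = -2: alg = 1, geom = 1; λ = 4: alg = 3, geom = 1

Step 1 — factor the characteristic polynomial to read off the algebraic multiplicities:
  χ_A(x) = (x - 4)^3*(x + 2)

Step 2 — compute geometric multiplicities via the rank-nullity identity g(λ) = n − rank(A − λI):
  rank(A − (-2)·I) = 3, so dim ker(A − (-2)·I) = n − 3 = 1
  rank(A − (4)·I) = 3, so dim ker(A − (4)·I) = n − 3 = 1

Summary:
  λ = -2: algebraic multiplicity = 1, geometric multiplicity = 1
  λ = 4: algebraic multiplicity = 3, geometric multiplicity = 1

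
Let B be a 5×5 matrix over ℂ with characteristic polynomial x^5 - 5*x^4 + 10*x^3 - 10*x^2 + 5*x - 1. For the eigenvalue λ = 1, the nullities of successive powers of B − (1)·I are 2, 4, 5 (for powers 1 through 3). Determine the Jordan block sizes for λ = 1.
Block sizes for λ = 1: [3, 2]

From the dimensions of kernels of powers, the number of Jordan blocks of size at least j is d_j − d_{j−1} where d_j = dim ker(N^j) (with d_0 = 0). Computing the differences gives [2, 2, 1].
The number of blocks of size exactly k is (#blocks of size ≥ k) − (#blocks of size ≥ k + 1), so the partition is: 1 block(s) of size 2, 1 block(s) of size 3.
In nonincreasing order the block sizes are [3, 2].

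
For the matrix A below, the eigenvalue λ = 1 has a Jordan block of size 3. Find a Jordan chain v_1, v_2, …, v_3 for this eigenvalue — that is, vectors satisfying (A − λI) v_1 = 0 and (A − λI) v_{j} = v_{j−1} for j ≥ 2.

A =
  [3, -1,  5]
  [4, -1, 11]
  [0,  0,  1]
A Jordan chain for λ = 1 of length 3:
v_1 = (-1, -2, 0)ᵀ
v_2 = (5, 11, 0)ᵀ
v_3 = (0, 0, 1)ᵀ

Let N = A − (1)·I. We want v_3 with N^3 v_3 = 0 but N^2 v_3 ≠ 0; then v_{j-1} := N · v_j for j = 3, …, 2.

Pick v_3 = (0, 0, 1)ᵀ.
Then v_2 = N · v_3 = (5, 11, 0)ᵀ.
Then v_1 = N · v_2 = (-1, -2, 0)ᵀ.

Sanity check: (A − (1)·I) v_1 = (0, 0, 0)ᵀ = 0. ✓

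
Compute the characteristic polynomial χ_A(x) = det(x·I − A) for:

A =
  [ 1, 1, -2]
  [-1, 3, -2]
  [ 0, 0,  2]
x^3 - 6*x^2 + 12*x - 8

Expanding det(x·I − A) (e.g. by cofactor expansion or by noting that A is similar to its Jordan form J, which has the same characteristic polynomial as A) gives
  χ_A(x) = x^3 - 6*x^2 + 12*x - 8
which factors as (x - 2)^3. The eigenvalues (with algebraic multiplicities) are λ = 2 with multiplicity 3.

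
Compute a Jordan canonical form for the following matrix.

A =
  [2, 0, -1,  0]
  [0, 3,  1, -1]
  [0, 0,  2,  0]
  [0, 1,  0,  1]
J_3(2) ⊕ J_1(2)

The characteristic polynomial is
  det(x·I − A) = x^4 - 8*x^3 + 24*x^2 - 32*x + 16 = (x - 2)^4

Eigenvalues and multiplicities (the geometric multiplicity of λ is n − rank(A − λI), which equals the number of Jordan blocks for λ):
  λ = 2: algebraic multiplicity = 4, geometric multiplicity = 2

Determining the block sizes for each eigenvalue:
  λ = 2: with am = 4 and gm = 2, the partition is not yet determined (e.g. several partitions of 4 into 2 parts exist). Let N = A − (2)·I. Computing rank(N^1) = 2, rank(N^2) = 1, rank(N^3) = 0; the number of blocks of size ≥ j is rank(N^{j−1}) − rank(N^j), giving [2, 1, 1]. So we have 1 block(s) of size 3, 1 block(s) of size 1 → block sizes [3, 1]

Assembling the blocks gives a Jordan form
J =
  [2, 1, 0, 0]
  [0, 2, 1, 0]
  [0, 0, 2, 0]
  [0, 0, 0, 2]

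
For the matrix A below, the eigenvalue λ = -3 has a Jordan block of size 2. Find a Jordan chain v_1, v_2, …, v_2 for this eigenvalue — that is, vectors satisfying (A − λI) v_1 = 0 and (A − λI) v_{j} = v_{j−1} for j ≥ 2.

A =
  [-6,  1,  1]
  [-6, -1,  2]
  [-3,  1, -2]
A Jordan chain for λ = -3 of length 2:
v_1 = (-3, -6, -3)ᵀ
v_2 = (1, 0, 0)ᵀ

Let N = A − (-3)·I. We want v_2 with N^2 v_2 = 0 but N^1 v_2 ≠ 0; then v_{j-1} := N · v_j for j = 2, …, 2.

Pick v_2 = (1, 0, 0)ᵀ.
Then v_1 = N · v_2 = (-3, -6, -3)ᵀ.

Sanity check: (A − (-3)·I) v_1 = (0, 0, 0)ᵀ = 0. ✓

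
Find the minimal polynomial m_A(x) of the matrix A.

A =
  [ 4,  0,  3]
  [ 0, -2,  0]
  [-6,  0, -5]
x^2 + x - 2

The characteristic polynomial is χ_A(x) = (x - 1)*(x + 2)^2, so the eigenvalues are known. The minimal polynomial is
  m_A(x) = Π_λ (x − λ)^{k_λ}
where k_λ is the size of the *largest* Jordan block for λ (equivalently, the smallest k with (A − λI)^k v = 0 for every generalised eigenvector v of λ).

  λ = -2: largest Jordan block has size 1, contributing (x + 2)
  λ = 1: largest Jordan block has size 1, contributing (x − 1)

So m_A(x) = (x - 1)*(x + 2) = x^2 + x - 2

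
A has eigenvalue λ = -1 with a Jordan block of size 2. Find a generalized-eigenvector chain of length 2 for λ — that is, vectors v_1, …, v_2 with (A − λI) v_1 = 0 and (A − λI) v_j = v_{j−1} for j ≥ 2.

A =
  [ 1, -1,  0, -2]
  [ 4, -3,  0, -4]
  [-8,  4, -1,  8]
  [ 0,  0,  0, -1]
A Jordan chain for λ = -1 of length 2:
v_1 = (2, 4, -8, 0)ᵀ
v_2 = (1, 0, 0, 0)ᵀ

Let N = A − (-1)·I. We want v_2 with N^2 v_2 = 0 but N^1 v_2 ≠ 0; then v_{j-1} := N · v_j for j = 2, …, 2.

Pick v_2 = (1, 0, 0, 0)ᵀ.
Then v_1 = N · v_2 = (2, 4, -8, 0)ᵀ.

Sanity check: (A − (-1)·I) v_1 = (0, 0, 0, 0)ᵀ = 0. ✓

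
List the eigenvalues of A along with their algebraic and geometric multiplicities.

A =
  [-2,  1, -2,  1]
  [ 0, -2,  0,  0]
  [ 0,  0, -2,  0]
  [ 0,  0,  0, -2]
λ = -2: alg = 4, geom = 3

Step 1 — factor the characteristic polynomial to read off the algebraic multiplicities:
  χ_A(x) = (x + 2)^4

Step 2 — compute geometric multiplicities via the rank-nullity identity g(λ) = n − rank(A − λI):
  rank(A − (-2)·I) = 1, so dim ker(A − (-2)·I) = n − 1 = 3

Summary:
  λ = -2: algebraic multiplicity = 4, geometric multiplicity = 3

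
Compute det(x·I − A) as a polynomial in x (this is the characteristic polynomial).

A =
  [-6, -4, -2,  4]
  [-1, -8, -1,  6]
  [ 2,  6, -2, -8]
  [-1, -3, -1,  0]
x^4 + 16*x^3 + 96*x^2 + 256*x + 256

Expanding det(x·I − A) (e.g. by cofactor expansion or by noting that A is similar to its Jordan form J, which has the same characteristic polynomial as A) gives
  χ_A(x) = x^4 + 16*x^3 + 96*x^2 + 256*x + 256
which factors as (x + 4)^4. The eigenvalues (with algebraic multiplicities) are λ = -4 with multiplicity 4.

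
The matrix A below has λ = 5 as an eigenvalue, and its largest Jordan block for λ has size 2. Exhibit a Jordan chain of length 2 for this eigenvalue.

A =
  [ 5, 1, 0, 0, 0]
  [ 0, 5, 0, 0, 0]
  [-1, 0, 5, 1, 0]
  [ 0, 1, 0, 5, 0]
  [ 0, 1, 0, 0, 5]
A Jordan chain for λ = 5 of length 2:
v_1 = (0, 0, -1, 0, 0)ᵀ
v_2 = (1, 0, 0, 0, 0)ᵀ

Let N = A − (5)·I. We want v_2 with N^2 v_2 = 0 but N^1 v_2 ≠ 0; then v_{j-1} := N · v_j for j = 2, …, 2.

Pick v_2 = (1, 0, 0, 0, 0)ᵀ.
Then v_1 = N · v_2 = (0, 0, -1, 0, 0)ᵀ.

Sanity check: (A − (5)·I) v_1 = (0, 0, 0, 0, 0)ᵀ = 0. ✓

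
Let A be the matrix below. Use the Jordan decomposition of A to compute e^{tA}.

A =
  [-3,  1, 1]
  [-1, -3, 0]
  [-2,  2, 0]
e^{tA} =
  [-t^2*exp(-2*t) - t*exp(-2*t) + exp(-2*t), t*exp(-2*t), t^2*exp(-2*t)/2 + t*exp(-2*t)]
  [t^2*exp(-2*t) - t*exp(-2*t), -t*exp(-2*t) + exp(-2*t), -t^2*exp(-2*t)/2]
  [-2*t^2*exp(-2*t) - 2*t*exp(-2*t), 2*t*exp(-2*t), t^2*exp(-2*t) + 2*t*exp(-2*t) + exp(-2*t)]

Strategy: write A = P · J · P⁻¹ where J is a Jordan canonical form, so e^{tA} = P · e^{tJ} · P⁻¹, and e^{tJ} can be computed block-by-block.

A has Jordan form
J =
  [-2,  1,  0]
  [ 0, -2,  1]
  [ 0,  0, -2]
(up to reordering of blocks).

Per-block formulas:
  For a 3×3 Jordan block J_3(-2): exp(t · J_3(-2)) = e^(-2t)·(I + t·N + (t^2/2)·N^2), where N is the 3×3 nilpotent shift.

After assembling e^{tJ} and conjugating by P, we get:

e^{tA} =
  [-t^2*exp(-2*t) - t*exp(-2*t) + exp(-2*t), t*exp(-2*t), t^2*exp(-2*t)/2 + t*exp(-2*t)]
  [t^2*exp(-2*t) - t*exp(-2*t), -t*exp(-2*t) + exp(-2*t), -t^2*exp(-2*t)/2]
  [-2*t^2*exp(-2*t) - 2*t*exp(-2*t), 2*t*exp(-2*t), t^2*exp(-2*t) + 2*t*exp(-2*t) + exp(-2*t)]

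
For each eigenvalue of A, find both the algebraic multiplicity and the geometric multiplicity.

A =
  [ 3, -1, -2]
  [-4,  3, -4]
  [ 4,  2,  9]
λ = 5: alg = 3, geom = 2

Step 1 — factor the characteristic polynomial to read off the algebraic multiplicities:
  χ_A(x) = (x - 5)^3

Step 2 — compute geometric multiplicities via the rank-nullity identity g(λ) = n − rank(A − λI):
  rank(A − (5)·I) = 1, so dim ker(A − (5)·I) = n − 1 = 2

Summary:
  λ = 5: algebraic multiplicity = 3, geometric multiplicity = 2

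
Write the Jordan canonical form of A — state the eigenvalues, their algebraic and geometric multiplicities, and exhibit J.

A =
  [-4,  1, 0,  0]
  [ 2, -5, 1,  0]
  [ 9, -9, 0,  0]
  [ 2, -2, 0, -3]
J_3(-3) ⊕ J_1(-3)

The characteristic polynomial is
  det(x·I − A) = x^4 + 12*x^3 + 54*x^2 + 108*x + 81 = (x + 3)^4

Eigenvalues and multiplicities (the geometric multiplicity of λ is n − rank(A − λI), which equals the number of Jordan blocks for λ):
  λ = -3: algebraic multiplicity = 4, geometric multiplicity = 2

Determining the block sizes for each eigenvalue:
  λ = -3: with am = 4 and gm = 2, the partition is not yet determined (e.g. several partitions of 4 into 2 parts exist). Let N = A − (-3)·I. Computing rank(N^1) = 2, rank(N^2) = 1, rank(N^3) = 0; the number of blocks of size ≥ j is rank(N^{j−1}) − rank(N^j), giving [2, 1, 1]. So we have 1 block(s) of size 3, 1 block(s) of size 1 → block sizes [3, 1]

Assembling the blocks gives a Jordan form
J =
  [-3,  1,  0,  0]
  [ 0, -3,  1,  0]
  [ 0,  0, -3,  0]
  [ 0,  0,  0, -3]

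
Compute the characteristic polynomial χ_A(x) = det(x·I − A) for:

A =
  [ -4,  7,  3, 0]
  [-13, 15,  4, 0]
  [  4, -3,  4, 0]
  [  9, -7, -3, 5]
x^4 - 20*x^3 + 150*x^2 - 500*x + 625

Expanding det(x·I − A) (e.g. by cofactor expansion or by noting that A is similar to its Jordan form J, which has the same characteristic polynomial as A) gives
  χ_A(x) = x^4 - 20*x^3 + 150*x^2 - 500*x + 625
which factors as (x - 5)^4. The eigenvalues (with algebraic multiplicities) are λ = 5 with multiplicity 4.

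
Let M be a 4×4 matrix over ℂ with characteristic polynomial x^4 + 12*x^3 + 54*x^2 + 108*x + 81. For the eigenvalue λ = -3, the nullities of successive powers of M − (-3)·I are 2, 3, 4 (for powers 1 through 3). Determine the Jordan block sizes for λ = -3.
Block sizes for λ = -3: [3, 1]

From the dimensions of kernels of powers, the number of Jordan blocks of size at least j is d_j − d_{j−1} where d_j = dim ker(N^j) (with d_0 = 0). Computing the differences gives [2, 1, 1].
The number of blocks of size exactly k is (#blocks of size ≥ k) − (#blocks of size ≥ k + 1), so the partition is: 1 block(s) of size 1, 1 block(s) of size 3.
In nonincreasing order the block sizes are [3, 1].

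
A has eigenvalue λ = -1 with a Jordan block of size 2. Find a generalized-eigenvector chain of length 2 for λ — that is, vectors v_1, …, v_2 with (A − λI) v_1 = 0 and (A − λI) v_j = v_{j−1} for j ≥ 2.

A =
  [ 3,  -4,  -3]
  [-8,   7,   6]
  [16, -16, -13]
A Jordan chain for λ = -1 of length 2:
v_1 = (4, -8, 16)ᵀ
v_2 = (1, 0, 0)ᵀ

Let N = A − (-1)·I. We want v_2 with N^2 v_2 = 0 but N^1 v_2 ≠ 0; then v_{j-1} := N · v_j for j = 2, …, 2.

Pick v_2 = (1, 0, 0)ᵀ.
Then v_1 = N · v_2 = (4, -8, 16)ᵀ.

Sanity check: (A − (-1)·I) v_1 = (0, 0, 0)ᵀ = 0. ✓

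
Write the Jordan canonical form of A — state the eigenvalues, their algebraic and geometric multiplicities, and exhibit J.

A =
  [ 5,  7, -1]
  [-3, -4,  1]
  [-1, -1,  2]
J_3(1)

The characteristic polynomial is
  det(x·I − A) = x^3 - 3*x^2 + 3*x - 1 = (x - 1)^3

Eigenvalues and multiplicities (the geometric multiplicity of λ is n − rank(A − λI), which equals the number of Jordan blocks for λ):
  λ = 1: algebraic multiplicity = 3, geometric multiplicity = 1

Determining the block sizes for each eigenvalue:
  λ = 1: one block (gm = 1), so the single block has size am = 3 → block sizes [3]

Assembling the blocks gives a Jordan form
J =
  [1, 1, 0]
  [0, 1, 1]
  [0, 0, 1]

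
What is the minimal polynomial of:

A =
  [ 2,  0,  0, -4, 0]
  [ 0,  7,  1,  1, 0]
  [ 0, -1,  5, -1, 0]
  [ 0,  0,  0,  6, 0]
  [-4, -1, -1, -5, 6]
x^3 - 14*x^2 + 60*x - 72

The characteristic polynomial is χ_A(x) = (x - 6)^4*(x - 2), so the eigenvalues are known. The minimal polynomial is
  m_A(x) = Π_λ (x − λ)^{k_λ}
where k_λ is the size of the *largest* Jordan block for λ (equivalently, the smallest k with (A − λI)^k v = 0 for every generalised eigenvector v of λ).

  λ = 2: largest Jordan block has size 1, contributing (x − 2)
  λ = 6: largest Jordan block has size 2, contributing (x − 6)^2

So m_A(x) = (x - 6)^2*(x - 2) = x^3 - 14*x^2 + 60*x - 72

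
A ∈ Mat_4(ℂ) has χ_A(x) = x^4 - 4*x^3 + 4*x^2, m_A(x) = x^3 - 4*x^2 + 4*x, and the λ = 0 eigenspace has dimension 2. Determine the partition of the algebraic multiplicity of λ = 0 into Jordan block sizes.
Block sizes for λ = 0: [1, 1]

Step 1 — from the characteristic polynomial, algebraic multiplicity of λ = 0 is 2. From dim ker(A − (0)·I) = 2, there are exactly 2 Jordan blocks for λ = 0.
Step 2 — from the minimal polynomial, the factor (x − 0) tells us the largest block for λ = 0 has size 1.
Step 3 — with total size 2, 2 blocks, and largest block 1, the block sizes (in nonincreasing order) are [1, 1].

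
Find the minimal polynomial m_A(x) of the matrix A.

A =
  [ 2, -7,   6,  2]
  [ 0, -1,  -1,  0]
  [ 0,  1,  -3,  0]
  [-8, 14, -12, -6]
x^3 + 6*x^2 + 12*x + 8

The characteristic polynomial is χ_A(x) = (x + 2)^4, so the eigenvalues are known. The minimal polynomial is
  m_A(x) = Π_λ (x − λ)^{k_λ}
where k_λ is the size of the *largest* Jordan block for λ (equivalently, the smallest k with (A − λI)^k v = 0 for every generalised eigenvector v of λ).

  λ = -2: largest Jordan block has size 3, contributing (x + 2)^3

So m_A(x) = (x + 2)^3 = x^3 + 6*x^2 + 12*x + 8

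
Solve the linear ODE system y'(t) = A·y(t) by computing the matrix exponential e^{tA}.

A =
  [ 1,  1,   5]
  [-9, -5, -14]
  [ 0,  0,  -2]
e^{tA} =
  [3*t*exp(-2*t) + exp(-2*t), t*exp(-2*t), t^2*exp(-2*t)/2 + 5*t*exp(-2*t)]
  [-9*t*exp(-2*t), -3*t*exp(-2*t) + exp(-2*t), -3*t^2*exp(-2*t)/2 - 14*t*exp(-2*t)]
  [0, 0, exp(-2*t)]

Strategy: write A = P · J · P⁻¹ where J is a Jordan canonical form, so e^{tA} = P · e^{tJ} · P⁻¹, and e^{tJ} can be computed block-by-block.

A has Jordan form
J =
  [-2,  1,  0]
  [ 0, -2,  1]
  [ 0,  0, -2]
(up to reordering of blocks).

Per-block formulas:
  For a 3×3 Jordan block J_3(-2): exp(t · J_3(-2)) = e^(-2t)·(I + t·N + (t^2/2)·N^2), where N is the 3×3 nilpotent shift.

After assembling e^{tJ} and conjugating by P, we get:

e^{tA} =
  [3*t*exp(-2*t) + exp(-2*t), t*exp(-2*t), t^2*exp(-2*t)/2 + 5*t*exp(-2*t)]
  [-9*t*exp(-2*t), -3*t*exp(-2*t) + exp(-2*t), -3*t^2*exp(-2*t)/2 - 14*t*exp(-2*t)]
  [0, 0, exp(-2*t)]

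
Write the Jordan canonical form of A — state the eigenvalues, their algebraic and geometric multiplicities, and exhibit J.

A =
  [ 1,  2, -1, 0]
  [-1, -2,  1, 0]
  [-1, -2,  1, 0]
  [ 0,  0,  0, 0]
J_2(0) ⊕ J_1(0) ⊕ J_1(0)

The characteristic polynomial is
  det(x·I − A) = x^4

Eigenvalues and multiplicities (the geometric multiplicity of λ is n − rank(A − λI), which equals the number of Jordan blocks for λ):
  λ = 0: algebraic multiplicity = 4, geometric multiplicity = 3

Determining the block sizes for each eigenvalue:
  λ = 0: 3 blocks summing to 4 forces exactly one block of size 2 and the rest size 1 → block sizes [2, 1, 1]

Assembling the blocks gives a Jordan form
J =
  [0, 1, 0, 0]
  [0, 0, 0, 0]
  [0, 0, 0, 0]
  [0, 0, 0, 0]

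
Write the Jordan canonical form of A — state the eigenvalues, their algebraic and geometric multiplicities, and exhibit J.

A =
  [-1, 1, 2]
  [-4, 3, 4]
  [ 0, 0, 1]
J_2(1) ⊕ J_1(1)

The characteristic polynomial is
  det(x·I − A) = x^3 - 3*x^2 + 3*x - 1 = (x - 1)^3

Eigenvalues and multiplicities (the geometric multiplicity of λ is n − rank(A − λI), which equals the number of Jordan blocks for λ):
  λ = 1: algebraic multiplicity = 3, geometric multiplicity = 2

Determining the block sizes for each eigenvalue:
  λ = 1: 2 blocks summing to 3 forces exactly one block of size 2 and the rest size 1 → block sizes [2, 1]

Assembling the blocks gives a Jordan form
J =
  [1, 1, 0]
  [0, 1, 0]
  [0, 0, 1]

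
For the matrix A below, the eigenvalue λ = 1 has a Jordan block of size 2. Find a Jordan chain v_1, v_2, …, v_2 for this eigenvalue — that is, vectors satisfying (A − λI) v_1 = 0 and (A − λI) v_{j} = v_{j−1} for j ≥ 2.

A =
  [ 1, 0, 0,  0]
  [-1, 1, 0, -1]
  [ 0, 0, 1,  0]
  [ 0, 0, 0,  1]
A Jordan chain for λ = 1 of length 2:
v_1 = (0, -1, 0, 0)ᵀ
v_2 = (1, 0, 0, 0)ᵀ

Let N = A − (1)·I. We want v_2 with N^2 v_2 = 0 but N^1 v_2 ≠ 0; then v_{j-1} := N · v_j for j = 2, …, 2.

Pick v_2 = (1, 0, 0, 0)ᵀ.
Then v_1 = N · v_2 = (0, -1, 0, 0)ᵀ.

Sanity check: (A − (1)·I) v_1 = (0, 0, 0, 0)ᵀ = 0. ✓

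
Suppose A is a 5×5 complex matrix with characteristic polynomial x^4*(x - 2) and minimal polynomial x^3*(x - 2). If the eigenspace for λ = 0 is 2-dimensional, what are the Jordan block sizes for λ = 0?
Block sizes for λ = 0: [3, 1]

Step 1 — from the characteristic polynomial, algebraic multiplicity of λ = 0 is 4. From dim ker(A − (0)·I) = 2, there are exactly 2 Jordan blocks for λ = 0.
Step 2 — from the minimal polynomial, the factor (x − 0)^3 tells us the largest block for λ = 0 has size 3.
Step 3 — with total size 4, 2 blocks, and largest block 3, the block sizes (in nonincreasing order) are [3, 1].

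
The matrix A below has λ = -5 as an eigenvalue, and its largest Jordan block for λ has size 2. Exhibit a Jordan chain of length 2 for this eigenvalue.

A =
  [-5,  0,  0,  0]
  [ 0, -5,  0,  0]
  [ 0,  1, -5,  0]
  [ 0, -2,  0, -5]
A Jordan chain for λ = -5 of length 2:
v_1 = (0, 0, 1, -2)ᵀ
v_2 = (0, 1, 0, 0)ᵀ

Let N = A − (-5)·I. We want v_2 with N^2 v_2 = 0 but N^1 v_2 ≠ 0; then v_{j-1} := N · v_j for j = 2, …, 2.

Pick v_2 = (0, 1, 0, 0)ᵀ.
Then v_1 = N · v_2 = (0, 0, 1, -2)ᵀ.

Sanity check: (A − (-5)·I) v_1 = (0, 0, 0, 0)ᵀ = 0. ✓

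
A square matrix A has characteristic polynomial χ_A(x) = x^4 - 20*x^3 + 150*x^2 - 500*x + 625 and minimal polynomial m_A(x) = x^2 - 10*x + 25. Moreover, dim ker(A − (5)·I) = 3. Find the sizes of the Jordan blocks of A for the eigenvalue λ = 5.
Block sizes for λ = 5: [2, 1, 1]

Step 1 — from the characteristic polynomial, algebraic multiplicity of λ = 5 is 4. From dim ker(A − (5)·I) = 3, there are exactly 3 Jordan blocks for λ = 5.
Step 2 — from the minimal polynomial, the factor (x − 5)^2 tells us the largest block for λ = 5 has size 2.
Step 3 — with total size 4, 3 blocks, and largest block 2, the block sizes (in nonincreasing order) are [2, 1, 1].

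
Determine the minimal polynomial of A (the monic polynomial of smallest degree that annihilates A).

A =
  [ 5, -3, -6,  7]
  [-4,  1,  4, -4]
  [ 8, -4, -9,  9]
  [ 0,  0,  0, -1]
x^2 + 2*x + 1

The characteristic polynomial is χ_A(x) = (x + 1)^4, so the eigenvalues are known. The minimal polynomial is
  m_A(x) = Π_λ (x − λ)^{k_λ}
where k_λ is the size of the *largest* Jordan block for λ (equivalently, the smallest k with (A − λI)^k v = 0 for every generalised eigenvector v of λ).

  λ = -1: largest Jordan block has size 2, contributing (x + 1)^2

So m_A(x) = (x + 1)^2 = x^2 + 2*x + 1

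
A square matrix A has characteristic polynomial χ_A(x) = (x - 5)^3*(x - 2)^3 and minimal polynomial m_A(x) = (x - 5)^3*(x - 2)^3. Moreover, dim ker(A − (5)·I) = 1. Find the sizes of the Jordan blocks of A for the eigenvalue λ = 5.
Block sizes for λ = 5: [3]

Step 1 — from the characteristic polynomial, algebraic multiplicity of λ = 5 is 3. From dim ker(A − (5)·I) = 1, there are exactly 1 Jordan blocks for λ = 5.
Step 2 — from the minimal polynomial, the factor (x − 5)^3 tells us the largest block for λ = 5 has size 3.
Step 3 — with total size 3, 1 blocks, and largest block 3, the block sizes (in nonincreasing order) are [3].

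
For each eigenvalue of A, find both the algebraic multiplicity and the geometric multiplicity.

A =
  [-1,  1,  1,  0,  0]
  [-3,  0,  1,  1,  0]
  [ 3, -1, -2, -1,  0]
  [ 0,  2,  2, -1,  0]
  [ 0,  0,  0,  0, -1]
λ = -1: alg = 5, geom = 3

Step 1 — factor the characteristic polynomial to read off the algebraic multiplicities:
  χ_A(x) = (x + 1)^5

Step 2 — compute geometric multiplicities via the rank-nullity identity g(λ) = n − rank(A − λI):
  rank(A − (-1)·I) = 2, so dim ker(A − (-1)·I) = n − 2 = 3

Summary:
  λ = -1: algebraic multiplicity = 5, geometric multiplicity = 3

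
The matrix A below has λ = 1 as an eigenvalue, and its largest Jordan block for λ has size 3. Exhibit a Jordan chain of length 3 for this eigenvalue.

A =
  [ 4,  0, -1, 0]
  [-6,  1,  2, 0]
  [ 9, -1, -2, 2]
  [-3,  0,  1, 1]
A Jordan chain for λ = 1 of length 3:
v_1 = (1, -2, 3, -1)ᵀ
v_2 = (0, 0, -1, 0)ᵀ
v_3 = (0, 1, 0, 0)ᵀ

Let N = A − (1)·I. We want v_3 with N^3 v_3 = 0 but N^2 v_3 ≠ 0; then v_{j-1} := N · v_j for j = 3, …, 2.

Pick v_3 = (0, 1, 0, 0)ᵀ.
Then v_2 = N · v_3 = (0, 0, -1, 0)ᵀ.
Then v_1 = N · v_2 = (1, -2, 3, -1)ᵀ.

Sanity check: (A − (1)·I) v_1 = (0, 0, 0, 0)ᵀ = 0. ✓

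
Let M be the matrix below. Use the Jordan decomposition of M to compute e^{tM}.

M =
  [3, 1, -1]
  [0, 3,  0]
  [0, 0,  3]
e^{tM} =
  [exp(3*t), t*exp(3*t), -t*exp(3*t)]
  [0, exp(3*t), 0]
  [0, 0, exp(3*t)]

Strategy: write M = P · J · P⁻¹ where J is a Jordan canonical form, so e^{tM} = P · e^{tJ} · P⁻¹, and e^{tJ} can be computed block-by-block.

M has Jordan form
J =
  [3, 1, 0]
  [0, 3, 0]
  [0, 0, 3]
(up to reordering of blocks).

Per-block formulas:
  For a 1×1 block at λ = 3: exp(t · [3]) = [e^(3t)].
  For a 2×2 Jordan block J_2(3): exp(t · J_2(3)) = e^(3t)·(I + t·N), where N is the 2×2 nilpotent shift.

After assembling e^{tJ} and conjugating by P, we get:

e^{tM} =
  [exp(3*t), t*exp(3*t), -t*exp(3*t)]
  [0, exp(3*t), 0]
  [0, 0, exp(3*t)]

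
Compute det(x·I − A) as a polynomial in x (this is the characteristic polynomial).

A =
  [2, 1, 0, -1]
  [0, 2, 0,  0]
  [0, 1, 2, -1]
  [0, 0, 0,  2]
x^4 - 8*x^3 + 24*x^2 - 32*x + 16

Expanding det(x·I − A) (e.g. by cofactor expansion or by noting that A is similar to its Jordan form J, which has the same characteristic polynomial as A) gives
  χ_A(x) = x^4 - 8*x^3 + 24*x^2 - 32*x + 16
which factors as (x - 2)^4. The eigenvalues (with algebraic multiplicities) are λ = 2 with multiplicity 4.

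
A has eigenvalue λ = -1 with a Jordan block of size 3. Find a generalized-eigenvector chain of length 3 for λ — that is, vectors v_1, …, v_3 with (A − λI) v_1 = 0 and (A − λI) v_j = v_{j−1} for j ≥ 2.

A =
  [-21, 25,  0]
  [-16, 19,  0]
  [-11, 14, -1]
A Jordan chain for λ = -1 of length 3:
v_1 = (0, 0, -4)ᵀ
v_2 = (-20, -16, -11)ᵀ
v_3 = (1, 0, 0)ᵀ

Let N = A − (-1)·I. We want v_3 with N^3 v_3 = 0 but N^2 v_3 ≠ 0; then v_{j-1} := N · v_j for j = 3, …, 2.

Pick v_3 = (1, 0, 0)ᵀ.
Then v_2 = N · v_3 = (-20, -16, -11)ᵀ.
Then v_1 = N · v_2 = (0, 0, -4)ᵀ.

Sanity check: (A − (-1)·I) v_1 = (0, 0, 0)ᵀ = 0. ✓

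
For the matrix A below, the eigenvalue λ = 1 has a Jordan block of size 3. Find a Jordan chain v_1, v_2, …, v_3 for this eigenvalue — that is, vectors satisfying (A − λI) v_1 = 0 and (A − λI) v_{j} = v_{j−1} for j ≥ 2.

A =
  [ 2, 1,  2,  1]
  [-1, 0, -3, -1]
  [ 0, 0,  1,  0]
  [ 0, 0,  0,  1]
A Jordan chain for λ = 1 of length 3:
v_1 = (-1, 1, 0, 0)ᵀ
v_2 = (2, -3, 0, 0)ᵀ
v_3 = (0, 0, 1, 0)ᵀ

Let N = A − (1)·I. We want v_3 with N^3 v_3 = 0 but N^2 v_3 ≠ 0; then v_{j-1} := N · v_j for j = 3, …, 2.

Pick v_3 = (0, 0, 1, 0)ᵀ.
Then v_2 = N · v_3 = (2, -3, 0, 0)ᵀ.
Then v_1 = N · v_2 = (-1, 1, 0, 0)ᵀ.

Sanity check: (A − (1)·I) v_1 = (0, 0, 0, 0)ᵀ = 0. ✓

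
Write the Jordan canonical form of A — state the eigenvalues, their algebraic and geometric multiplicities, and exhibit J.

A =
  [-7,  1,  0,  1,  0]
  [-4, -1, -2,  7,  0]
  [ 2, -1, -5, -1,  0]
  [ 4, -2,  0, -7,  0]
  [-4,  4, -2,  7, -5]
J_3(-5) ⊕ J_1(-5) ⊕ J_1(-5)

The characteristic polynomial is
  det(x·I − A) = x^5 + 25*x^4 + 250*x^3 + 1250*x^2 + 3125*x + 3125 = (x + 5)^5

Eigenvalues and multiplicities (the geometric multiplicity of λ is n − rank(A − λI), which equals the number of Jordan blocks for λ):
  λ = -5: algebraic multiplicity = 5, geometric multiplicity = 3

Determining the block sizes for each eigenvalue:
  λ = -5: with am = 5 and gm = 3, the partition is not yet determined (e.g. several partitions of 5 into 3 parts exist). Let N = A − (-5)·I. Computing rank(N^1) = 2, rank(N^2) = 1, rank(N^3) = 0; the number of blocks of size ≥ j is rank(N^{j−1}) − rank(N^j), giving [3, 1, 1]. So we have 1 block(s) of size 3, 2 block(s) of size 1 → block sizes [3, 1, 1]

Assembling the blocks gives a Jordan form
J =
  [-5,  1,  0,  0,  0]
  [ 0, -5,  1,  0,  0]
  [ 0,  0, -5,  0,  0]
  [ 0,  0,  0, -5,  0]
  [ 0,  0,  0,  0, -5]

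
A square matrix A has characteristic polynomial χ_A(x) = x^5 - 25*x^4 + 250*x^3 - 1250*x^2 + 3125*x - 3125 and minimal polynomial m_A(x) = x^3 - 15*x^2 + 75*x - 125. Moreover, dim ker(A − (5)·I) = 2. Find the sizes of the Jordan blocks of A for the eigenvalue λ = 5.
Block sizes for λ = 5: [3, 2]

Step 1 — from the characteristic polynomial, algebraic multiplicity of λ = 5 is 5. From dim ker(A − (5)·I) = 2, there are exactly 2 Jordan blocks for λ = 5.
Step 2 — from the minimal polynomial, the factor (x − 5)^3 tells us the largest block for λ = 5 has size 3.
Step 3 — with total size 5, 2 blocks, and largest block 3, the block sizes (in nonincreasing order) are [3, 2].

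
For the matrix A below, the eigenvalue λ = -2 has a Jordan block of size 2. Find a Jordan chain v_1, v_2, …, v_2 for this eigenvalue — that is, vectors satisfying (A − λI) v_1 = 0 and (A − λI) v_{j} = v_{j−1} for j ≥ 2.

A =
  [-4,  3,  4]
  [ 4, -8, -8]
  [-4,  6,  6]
A Jordan chain for λ = -2 of length 2:
v_1 = (-2, 4, -4)ᵀ
v_2 = (1, 0, 0)ᵀ

Let N = A − (-2)·I. We want v_2 with N^2 v_2 = 0 but N^1 v_2 ≠ 0; then v_{j-1} := N · v_j for j = 2, …, 2.

Pick v_2 = (1, 0, 0)ᵀ.
Then v_1 = N · v_2 = (-2, 4, -4)ᵀ.

Sanity check: (A − (-2)·I) v_1 = (0, 0, 0)ᵀ = 0. ✓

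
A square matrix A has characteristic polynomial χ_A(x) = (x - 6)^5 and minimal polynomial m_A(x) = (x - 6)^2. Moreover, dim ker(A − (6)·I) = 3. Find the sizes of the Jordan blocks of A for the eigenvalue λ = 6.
Block sizes for λ = 6: [2, 2, 1]

Step 1 — from the characteristic polynomial, algebraic multiplicity of λ = 6 is 5. From dim ker(A − (6)·I) = 3, there are exactly 3 Jordan blocks for λ = 6.
Step 2 — from the minimal polynomial, the factor (x − 6)^2 tells us the largest block for λ = 6 has size 2.
Step 3 — with total size 5, 3 blocks, and largest block 2, the block sizes (in nonincreasing order) are [2, 2, 1].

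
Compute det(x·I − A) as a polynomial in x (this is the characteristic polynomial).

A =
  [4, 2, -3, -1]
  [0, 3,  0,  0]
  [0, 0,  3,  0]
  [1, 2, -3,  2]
x^4 - 12*x^3 + 54*x^2 - 108*x + 81

Expanding det(x·I − A) (e.g. by cofactor expansion or by noting that A is similar to its Jordan form J, which has the same characteristic polynomial as A) gives
  χ_A(x) = x^4 - 12*x^3 + 54*x^2 - 108*x + 81
which factors as (x - 3)^4. The eigenvalues (with algebraic multiplicities) are λ = 3 with multiplicity 4.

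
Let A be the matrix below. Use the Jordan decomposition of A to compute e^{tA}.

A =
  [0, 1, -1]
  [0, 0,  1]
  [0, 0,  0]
e^{tA} =
  [1, t, t^2/2 - t]
  [0, 1, t]
  [0, 0, 1]

Strategy: write A = P · J · P⁻¹ where J is a Jordan canonical form, so e^{tA} = P · e^{tJ} · P⁻¹, and e^{tJ} can be computed block-by-block.

A has Jordan form
J =
  [0, 1, 0]
  [0, 0, 1]
  [0, 0, 0]
(up to reordering of blocks).

Per-block formulas:
  For a 3×3 Jordan block J_3(0): exp(t · J_3(0)) = e^(0t)·(I + t·N + (t^2/2)·N^2), where N is the 3×3 nilpotent shift.

After assembling e^{tJ} and conjugating by P, we get:

e^{tA} =
  [1, t, t^2/2 - t]
  [0, 1, t]
  [0, 0, 1]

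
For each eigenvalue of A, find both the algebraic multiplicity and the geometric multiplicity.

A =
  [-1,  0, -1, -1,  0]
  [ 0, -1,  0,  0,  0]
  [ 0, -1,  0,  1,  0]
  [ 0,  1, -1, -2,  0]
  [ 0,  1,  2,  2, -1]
λ = -1: alg = 5, geom = 3

Step 1 — factor the characteristic polynomial to read off the algebraic multiplicities:
  χ_A(x) = (x + 1)^5

Step 2 — compute geometric multiplicities via the rank-nullity identity g(λ) = n − rank(A − λI):
  rank(A − (-1)·I) = 2, so dim ker(A − (-1)·I) = n − 2 = 3

Summary:
  λ = -1: algebraic multiplicity = 5, geometric multiplicity = 3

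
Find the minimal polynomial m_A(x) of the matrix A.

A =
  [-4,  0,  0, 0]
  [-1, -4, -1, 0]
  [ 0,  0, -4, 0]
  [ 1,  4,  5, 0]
x^3 + 8*x^2 + 16*x

The characteristic polynomial is χ_A(x) = x*(x + 4)^3, so the eigenvalues are known. The minimal polynomial is
  m_A(x) = Π_λ (x − λ)^{k_λ}
where k_λ is the size of the *largest* Jordan block for λ (equivalently, the smallest k with (A − λI)^k v = 0 for every generalised eigenvector v of λ).

  λ = -4: largest Jordan block has size 2, contributing (x + 4)^2
  λ = 0: largest Jordan block has size 1, contributing (x − 0)

So m_A(x) = x*(x + 4)^2 = x^3 + 8*x^2 + 16*x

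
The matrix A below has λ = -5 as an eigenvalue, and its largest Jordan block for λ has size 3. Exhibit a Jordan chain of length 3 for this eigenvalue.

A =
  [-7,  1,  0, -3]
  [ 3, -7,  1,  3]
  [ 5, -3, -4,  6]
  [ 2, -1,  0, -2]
A Jordan chain for λ = -5 of length 3:
v_1 = (1, -1, -2, -1)ᵀ
v_2 = (-2, 3, 5, 2)ᵀ
v_3 = (1, 0, 0, 0)ᵀ

Let N = A − (-5)·I. We want v_3 with N^3 v_3 = 0 but N^2 v_3 ≠ 0; then v_{j-1} := N · v_j for j = 3, …, 2.

Pick v_3 = (1, 0, 0, 0)ᵀ.
Then v_2 = N · v_3 = (-2, 3, 5, 2)ᵀ.
Then v_1 = N · v_2 = (1, -1, -2, -1)ᵀ.

Sanity check: (A − (-5)·I) v_1 = (0, 0, 0, 0)ᵀ = 0. ✓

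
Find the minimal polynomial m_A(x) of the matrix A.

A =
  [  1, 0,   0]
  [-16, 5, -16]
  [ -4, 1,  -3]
x^2 - 2*x + 1

The characteristic polynomial is χ_A(x) = (x - 1)^3, so the eigenvalues are known. The minimal polynomial is
  m_A(x) = Π_λ (x − λ)^{k_λ}
where k_λ is the size of the *largest* Jordan block for λ (equivalently, the smallest k with (A − λI)^k v = 0 for every generalised eigenvector v of λ).

  λ = 1: largest Jordan block has size 2, contributing (x − 1)^2

So m_A(x) = (x - 1)^2 = x^2 - 2*x + 1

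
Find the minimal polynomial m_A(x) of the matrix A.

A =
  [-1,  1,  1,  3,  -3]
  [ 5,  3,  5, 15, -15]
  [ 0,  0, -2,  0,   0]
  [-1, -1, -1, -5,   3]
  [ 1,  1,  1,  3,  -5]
x^2 + 4*x + 4

The characteristic polynomial is χ_A(x) = (x + 2)^5, so the eigenvalues are known. The minimal polynomial is
  m_A(x) = Π_λ (x − λ)^{k_λ}
where k_λ is the size of the *largest* Jordan block for λ (equivalently, the smallest k with (A − λI)^k v = 0 for every generalised eigenvector v of λ).

  λ = -2: largest Jordan block has size 2, contributing (x + 2)^2

So m_A(x) = (x + 2)^2 = x^2 + 4*x + 4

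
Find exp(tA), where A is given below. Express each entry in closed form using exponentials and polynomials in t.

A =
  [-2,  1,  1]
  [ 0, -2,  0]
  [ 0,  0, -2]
e^{tA} =
  [exp(-2*t), t*exp(-2*t), t*exp(-2*t)]
  [0, exp(-2*t), 0]
  [0, 0, exp(-2*t)]

Strategy: write A = P · J · P⁻¹ where J is a Jordan canonical form, so e^{tA} = P · e^{tJ} · P⁻¹, and e^{tJ} can be computed block-by-block.

A has Jordan form
J =
  [-2,  1,  0]
  [ 0, -2,  0]
  [ 0,  0, -2]
(up to reordering of blocks).

Per-block formulas:
  For a 1×1 block at λ = -2: exp(t · [-2]) = [e^(-2t)].
  For a 2×2 Jordan block J_2(-2): exp(t · J_2(-2)) = e^(-2t)·(I + t·N), where N is the 2×2 nilpotent shift.

After assembling e^{tJ} and conjugating by P, we get:

e^{tA} =
  [exp(-2*t), t*exp(-2*t), t*exp(-2*t)]
  [0, exp(-2*t), 0]
  [0, 0, exp(-2*t)]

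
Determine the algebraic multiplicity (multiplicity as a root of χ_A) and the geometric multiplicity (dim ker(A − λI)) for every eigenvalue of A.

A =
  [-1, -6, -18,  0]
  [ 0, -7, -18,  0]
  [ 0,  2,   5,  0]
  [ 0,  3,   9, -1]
λ = -1: alg = 4, geom = 3

Step 1 — factor the characteristic polynomial to read off the algebraic multiplicities:
  χ_A(x) = (x + 1)^4

Step 2 — compute geometric multiplicities via the rank-nullity identity g(λ) = n − rank(A − λI):
  rank(A − (-1)·I) = 1, so dim ker(A − (-1)·I) = n − 1 = 3

Summary:
  λ = -1: algebraic multiplicity = 4, geometric multiplicity = 3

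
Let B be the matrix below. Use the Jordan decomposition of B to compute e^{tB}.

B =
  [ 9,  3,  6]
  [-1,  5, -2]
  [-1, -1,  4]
e^{tB} =
  [3*t*exp(6*t) + exp(6*t), 3*t*exp(6*t), 6*t*exp(6*t)]
  [-t*exp(6*t), -t*exp(6*t) + exp(6*t), -2*t*exp(6*t)]
  [-t*exp(6*t), -t*exp(6*t), -2*t*exp(6*t) + exp(6*t)]

Strategy: write B = P · J · P⁻¹ where J is a Jordan canonical form, so e^{tB} = P · e^{tJ} · P⁻¹, and e^{tJ} can be computed block-by-block.

B has Jordan form
J =
  [6, 1, 0]
  [0, 6, 0]
  [0, 0, 6]
(up to reordering of blocks).

Per-block formulas:
  For a 2×2 Jordan block J_2(6): exp(t · J_2(6)) = e^(6t)·(I + t·N), where N is the 2×2 nilpotent shift.
  For a 1×1 block at λ = 6: exp(t · [6]) = [e^(6t)].

After assembling e^{tJ} and conjugating by P, we get:

e^{tB} =
  [3*t*exp(6*t) + exp(6*t), 3*t*exp(6*t), 6*t*exp(6*t)]
  [-t*exp(6*t), -t*exp(6*t) + exp(6*t), -2*t*exp(6*t)]
  [-t*exp(6*t), -t*exp(6*t), -2*t*exp(6*t) + exp(6*t)]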